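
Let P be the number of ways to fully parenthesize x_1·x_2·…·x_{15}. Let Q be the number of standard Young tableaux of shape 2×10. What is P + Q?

2691236

Ways to associate a product of 15 factors correspond to binary trees on 15 leaves, so the count is C_14. So P = C_14 = 2674440.
By the hook-length formula (or a Dyck-path bijection), SYT of shape 2×10 number C_10. So Q = C_10 = 16796.
P + Q = 2674440 + 16796 = 2691236.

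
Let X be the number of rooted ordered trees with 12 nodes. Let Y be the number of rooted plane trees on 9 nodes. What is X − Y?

A rooted plane tree on 12 nodes has 11 edges, and such trees are counted by C_11. So X = C_11 = 58786.
Rooted ordered (plane) trees on m nodes have m−1 edges and are counted by C_{m−1}; m = 9 gives C_8. So Y = C_8 = 1430.
X − Y = 58786 − 1430 = 57356.

57356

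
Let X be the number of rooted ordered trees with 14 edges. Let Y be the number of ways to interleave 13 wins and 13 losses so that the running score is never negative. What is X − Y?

A rooted plane tree with 14 edges has 15 nodes, and the count is C_14. So X = C_14 = 2674440.
Reading a vote for the leader as '(' and for the other as ')' turns such a sequence into a balanced string of 13 pairs, so the count is C_13. So Y = C_13 = 742900.
X − Y = 2674440 − 742900 = 1931540.

1931540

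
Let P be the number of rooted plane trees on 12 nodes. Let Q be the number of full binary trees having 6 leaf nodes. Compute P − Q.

58744

Rooted ordered (plane) trees on m nodes have m−1 edges and are counted by C_{m−1}; m = 12 gives C_11. So P = C_11 = 58786.
A full binary tree with L leaves has L−1 internal nodes and is counted by C_{L−1}; L = 6 gives C_5. So Q = C_5 = 42.
P − Q = 58786 − 42 = 58744.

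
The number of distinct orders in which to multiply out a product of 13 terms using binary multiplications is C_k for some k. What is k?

Bracketing 13 factors into binary products is counted by C_{13−1} = C_12.

12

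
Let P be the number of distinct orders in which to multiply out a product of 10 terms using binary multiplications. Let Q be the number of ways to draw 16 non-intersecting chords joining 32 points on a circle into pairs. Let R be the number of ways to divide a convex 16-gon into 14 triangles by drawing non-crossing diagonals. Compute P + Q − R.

Parenthesizations of m factors correspond to full binary trees with m leaves, counted by C_{m−1}; m = 10 gives C_9. So P = C_9 = 4862.
Pairing 32 circle points by 16 non-crossing chords gives C_16 matchings. So Q = C_16 = 35357670.
The number of triangulations of a 16-gon is the Catalan number C_14 (index = sides − 2). So R = C_14 = 2674440.
P + Q − R = 4862 + 35357670 − 2674440 = 32688092.

32688092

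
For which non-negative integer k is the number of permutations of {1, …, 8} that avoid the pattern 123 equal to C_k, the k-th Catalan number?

8

For any fixed pattern of length 3, the pattern-avoiding permutations of [8] number C_8.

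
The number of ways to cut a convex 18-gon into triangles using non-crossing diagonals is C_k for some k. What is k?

The number of triangulations of an 18-gon is the Catalan number C_16 (index = sides − 2).

16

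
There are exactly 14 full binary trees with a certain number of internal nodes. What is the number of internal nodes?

Full binary trees with n internal nodes are counted by C_n. The Catalan number equal to 14 is C_4.

4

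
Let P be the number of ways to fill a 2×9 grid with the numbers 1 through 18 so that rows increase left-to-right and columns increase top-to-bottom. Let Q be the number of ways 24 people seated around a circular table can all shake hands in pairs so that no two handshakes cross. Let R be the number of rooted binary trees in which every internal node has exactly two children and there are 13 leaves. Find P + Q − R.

4862

Standard Young tableaux of shape 2×n are counted by C_n; here n = 9. So P = C_9 = 4862.
Non-crossing handshake pairings of 2n people are counted by C_n; 24 people gives n = 12. So Q = C_12 = 208012.
Full binary trees with 13 leaves have 13−1 = 12 internal nodes, so there are C_12 of them. So R = C_12 = 208012.
P + Q − R = 4862 + 208012 − 208012 = 4862.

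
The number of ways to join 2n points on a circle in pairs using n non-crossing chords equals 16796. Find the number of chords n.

10

Non-crossing pairings of 2n points on a circle are counted by C_n. The Catalan number equal to 16796 is C_10.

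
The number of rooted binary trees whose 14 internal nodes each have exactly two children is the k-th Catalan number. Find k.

The number of full binary trees on 14 internal nodes is the Catalan number C_14.

14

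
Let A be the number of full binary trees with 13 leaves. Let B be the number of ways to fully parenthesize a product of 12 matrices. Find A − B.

A full binary tree with L leaves has L−1 internal nodes and is counted by C_{L−1}; L = 13 gives C_12. So A = C_12 = 208012.
Bracketing 12 factors into binary products is counted by C_{12−1} = C_11. So B = C_11 = 58786.
A − B = 208012 − 58786 = 149226.

149226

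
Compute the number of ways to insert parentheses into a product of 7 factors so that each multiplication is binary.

132

Parenthesizations of m factors correspond to full binary trees with m leaves, counted by C_{m−1}; m = 7 gives C_6.
C_6 = C(12,6)/7 = 924/7 = 132.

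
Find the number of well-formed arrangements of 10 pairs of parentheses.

A balanced arrangement of 10 bracket pairs is a Dyck word of semilength 10, so the count is C_10.
C_10 = C(20,10)/11 = 184756/11 = 16796.

16796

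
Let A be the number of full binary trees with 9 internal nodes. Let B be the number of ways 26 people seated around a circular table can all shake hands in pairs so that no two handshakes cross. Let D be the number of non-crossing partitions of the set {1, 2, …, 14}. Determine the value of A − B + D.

1936402

The number of full binary trees on 9 internal nodes is the Catalan number C_9. So A = C_9 = 4862.
With 26 = 2·13 people, non-crossing handshake pairings are non-crossing perfect matchings on a circle, counted by C_13. So B = C_13 = 742900.
Non-crossing partitions of an n-element set are counted by C_n; here n = 14. So D = C_14 = 2674440.
A − B + D = 4862 − 742900 + 2674440 = 1936402.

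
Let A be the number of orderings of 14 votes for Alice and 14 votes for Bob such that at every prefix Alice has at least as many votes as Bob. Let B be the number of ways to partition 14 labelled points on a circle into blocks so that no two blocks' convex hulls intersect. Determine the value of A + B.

5348880

Ballot sequences with n votes each where one side never trails are Dyck words, counted by C_n; here n = 14. So A = C_14 = 2674440.
The non-crossing partitions of [14] form a lattice of size C_14. So B = C_14 = 2674440.
A + B = 2674440 + 2674440 = 5348880.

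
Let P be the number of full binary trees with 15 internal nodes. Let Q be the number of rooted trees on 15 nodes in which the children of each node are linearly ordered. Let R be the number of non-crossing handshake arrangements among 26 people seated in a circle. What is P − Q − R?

Full binary trees with n internal nodes are counted by C_n; here n = 15. So P = C_15 = 9694845.
Rooted ordered (plane) trees on m nodes have m−1 edges and are counted by C_{m−1}; m = 15 gives C_14. So Q = C_14 = 2674440.
With 26 = 2·13 people, non-crossing handshake pairings are non-crossing perfect matchings on a circle, counted by C_13. So R = C_13 = 742900.
P − Q − R = 9694845 − 2674440 − 742900 = 6277505.

6277505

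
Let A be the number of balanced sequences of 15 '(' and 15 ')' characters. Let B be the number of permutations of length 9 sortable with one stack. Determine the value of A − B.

9689983

With 15 pairs the number of balanced bracket strings is the Catalan number C_15. So A = C_15 = 9694845.
Stack-sortable permutations are exactly the 231-avoiding ones, counted by C_n; here n = 9. So B = C_9 = 4862.
A − B = 9694845 − 4862 = 9689983.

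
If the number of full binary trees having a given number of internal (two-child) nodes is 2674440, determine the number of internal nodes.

Full binary trees with n internal nodes are counted by C_n; 2674440 = C_14.

14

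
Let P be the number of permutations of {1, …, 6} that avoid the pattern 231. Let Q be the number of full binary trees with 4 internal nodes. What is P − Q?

Permutations of [n] avoiding any single length-3 pattern are counted by C_n; here n = 6. So P = C_6 = 132.
The number of full binary trees on 4 internal nodes is the Catalan number C_4. So Q = C_4 = 14.
P − Q = 132 − 14 = 118.

118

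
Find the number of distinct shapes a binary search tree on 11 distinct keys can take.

Rooted binary trees with 11 nodes (each child slot possibly empty) number C_11.
C_11 = C(22,11)/12 = 705432/12 = 58786.

58786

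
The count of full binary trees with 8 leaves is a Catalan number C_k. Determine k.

7

A full binary tree with L leaves has L−1 internal nodes and is counted by C_{L−1}; L = 8 gives C_7.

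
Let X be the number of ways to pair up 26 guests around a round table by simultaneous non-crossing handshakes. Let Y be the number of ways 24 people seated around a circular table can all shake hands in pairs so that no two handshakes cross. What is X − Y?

534888

Non-crossing handshake pairings of 2n people are counted by C_n; 26 people gives n = 13. So X = C_13 = 742900.
Non-crossing handshake pairings of 2n people are counted by C_n; 24 people gives n = 12. So Y = C_12 = 208012.
X − Y = 742900 − 208012 = 534888.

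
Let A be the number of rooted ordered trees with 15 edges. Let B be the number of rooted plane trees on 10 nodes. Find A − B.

9689983

Rooted ordered trees with n edges are counted by C_n; here n = 15. So A = C_15 = 9694845.
A rooted plane tree on 10 nodes has 9 edges, and such trees are counted by C_9. So B = C_9 = 4862.
A − B = 9694845 − 4862 = 9689983.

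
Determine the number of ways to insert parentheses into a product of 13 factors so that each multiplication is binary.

208012

Ways to associate a product of 13 factors correspond to binary trees on 13 leaves, so the count is C_12.
C_12 = C_11 · 2(2·11+1)/(11+2) = 58786 · 46/13 = 208012.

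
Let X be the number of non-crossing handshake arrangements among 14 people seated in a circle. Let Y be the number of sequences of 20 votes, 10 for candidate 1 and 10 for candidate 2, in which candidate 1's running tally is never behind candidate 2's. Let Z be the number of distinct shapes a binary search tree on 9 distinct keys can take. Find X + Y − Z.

12363

With 14 = 2·7 people, non-crossing handshake pairings are non-crossing perfect matchings on a circle, counted by C_7. So X = C_7 = 429.
Ballot sequences with n votes each where one side never trails are Dyck words, counted by C_n; here n = 10. So Y = C_10 = 16796.
There are C_n binary search tree shapes on n keys; with n = 9 that is C_9. So Z = C_9 = 4862.
X + Y − Z = 429 + 16796 − 4862 = 12363.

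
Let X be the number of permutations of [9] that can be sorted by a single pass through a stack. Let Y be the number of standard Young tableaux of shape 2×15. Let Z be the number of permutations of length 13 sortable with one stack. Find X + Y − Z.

8956807

By Knuth's characterisation, the stack-sortable permutations of length 9 are the 231-avoiders, numbering C_9. So X = C_9 = 4862.
Standard Young tableaux of shape 2×n are counted by C_n; here n = 15. So Y = C_15 = 9694845.
Stack-sortable permutations are exactly the 231-avoiding ones, counted by C_n; here n = 13. So Z = C_13 = 742900.
X + Y − Z = 4862 + 9694845 − 742900 = 8956807.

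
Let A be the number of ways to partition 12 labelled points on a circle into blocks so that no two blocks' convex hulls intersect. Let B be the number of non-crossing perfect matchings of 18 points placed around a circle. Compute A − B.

203150

Non-crossing partitions of an n-element set are counted by C_n; here n = 12. So A = C_12 = 208012.
Non-crossing perfect matchings of 2n points on a circle are counted by C_n; with 18 points, n = 9. So B = C_9 = 4862.
A − B = 208012 − 4862 = 203150.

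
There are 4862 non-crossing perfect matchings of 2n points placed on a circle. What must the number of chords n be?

Non-crossing pairings of 2n points on a circle are counted by C_n. The Catalan number equal to 4862 is C_9.

9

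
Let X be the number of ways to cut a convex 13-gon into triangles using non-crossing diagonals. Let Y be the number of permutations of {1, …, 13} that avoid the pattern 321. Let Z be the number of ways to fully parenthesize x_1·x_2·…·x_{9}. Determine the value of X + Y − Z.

Triangulations of a convex m-gon are counted by C_{m−2}; with m = 13 this is C_11. So X = C_11 = 58786.
Permutations of [n] avoiding any single length-3 pattern are counted by C_n; here n = 13. So Y = C_13 = 742900.
Ways to associate a product of 9 factors correspond to binary trees on 9 leaves, so the count is C_8. So Z = C_8 = 1430.
X + Y − Z = 58786 + 742900 − 1430 = 800256.

800256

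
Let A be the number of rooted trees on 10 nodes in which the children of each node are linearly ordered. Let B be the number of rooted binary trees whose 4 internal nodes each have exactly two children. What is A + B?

Rooted ordered (plane) trees on m nodes have m−1 edges and are counted by C_{m−1}; m = 10 gives C_9. So A = C_9 = 4862.
Full binary trees with n internal nodes are counted by C_n; here n = 4. So B = C_4 = 14.
A + B = 4862 + 14 = 4876.

4876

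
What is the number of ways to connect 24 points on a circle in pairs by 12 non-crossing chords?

Non-crossing perfect matchings of 2n points on a circle are counted by C_n; with 24 points, n = 12.
C_12 = 208012.

208012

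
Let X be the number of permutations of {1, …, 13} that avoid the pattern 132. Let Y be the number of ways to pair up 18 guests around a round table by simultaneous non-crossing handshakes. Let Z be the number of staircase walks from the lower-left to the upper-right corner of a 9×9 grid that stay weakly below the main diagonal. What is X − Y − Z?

Permutations of [n] avoiding any single length-3 pattern are counted by C_n; here n = 13. So X = C_13 = 742900.
Non-crossing handshake pairings of 2n people are counted by C_n; 18 people gives n = 9. So Y = C_9 = 4862.
Monotone paths in an n×n grid that stay weakly below the diagonal are counted by C_n; here n = 9. So Z = C_9 = 4862.
X − Y − Z = 742900 − 4862 − 4862 = 733176.

733176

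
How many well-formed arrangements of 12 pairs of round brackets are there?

With 12 pairs the number of balanced bracket strings is the Catalan number C_12.
C_12 = 208012.

208012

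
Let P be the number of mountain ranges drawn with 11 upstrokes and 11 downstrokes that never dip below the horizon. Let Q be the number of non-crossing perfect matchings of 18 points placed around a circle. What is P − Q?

53924

A Dyck path with 11 up-steps and 11 down-steps has semilength 11, so there are C_11 of them. So P = C_11 = 58786.
Non-crossing perfect matchings of 2n points on a circle are counted by C_n; with 18 points, n = 9. So Q = C_9 = 4862.
P − Q = 58786 − 4862 = 53924.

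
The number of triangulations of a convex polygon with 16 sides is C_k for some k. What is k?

The number of triangulations of a 16-gon is the Catalan number C_14 (index = sides − 2).

14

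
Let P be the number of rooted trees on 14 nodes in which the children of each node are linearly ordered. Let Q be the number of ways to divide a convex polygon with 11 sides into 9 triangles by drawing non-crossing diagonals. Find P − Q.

A rooted plane tree on 14 nodes has 13 edges, and such trees are counted by C_13. So P = C_13 = 742900.
The number of triangulations of an 11-gon is the Catalan number C_9 (index = sides − 2). So Q = C_9 = 4862.
P − Q = 742900 − 4862 = 738038.

738038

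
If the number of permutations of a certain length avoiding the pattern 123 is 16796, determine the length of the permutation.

Permutations of [n] avoiding a fixed length-3 pattern are counted by C_n. The Catalan number equal to 16796 is C_10.

10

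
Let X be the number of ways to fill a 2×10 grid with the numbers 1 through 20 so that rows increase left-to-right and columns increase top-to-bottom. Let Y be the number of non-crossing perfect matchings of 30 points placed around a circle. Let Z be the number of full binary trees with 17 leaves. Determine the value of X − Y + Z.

25679621

Standard Young tableaux of shape 2×n are counted by C_n; here n = 10. So X = C_10 = 16796.
Pairing 30 circle points by 15 non-crossing chords gives C_15 matchings. So Y = C_15 = 9694845.
Full binary trees with 17 leaves have 17−1 = 16 internal nodes, so there are C_16 of them. So Z = C_16 = 35357670.
X − Y + Z = 16796 − 9694845 + 35357670 = 25679621.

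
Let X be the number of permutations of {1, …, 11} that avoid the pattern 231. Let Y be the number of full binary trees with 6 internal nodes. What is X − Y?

58654

For any fixed pattern of length 3, the pattern-avoiding permutations of [11] number C_11. So X = C_11 = 58786.
Full binary trees with n internal nodes are counted by C_n; here n = 6. So Y = C_6 = 132.
X − Y = 58786 − 132 = 58654.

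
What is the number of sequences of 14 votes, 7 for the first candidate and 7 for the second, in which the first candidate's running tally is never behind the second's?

429

Reading a vote for the leader as '(' and for the other as ')' turns such a sequence into a balanced string of 7 pairs, so the count is C_7.
C_7 = C(14,7)/8 = 3432/8 = 429.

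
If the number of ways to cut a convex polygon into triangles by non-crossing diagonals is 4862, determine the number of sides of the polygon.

11

Triangulations of a convex m-gon are counted by C_{m−2}, and C_9 = 4862.
So m − 2 = 9, giving m = 11 sides.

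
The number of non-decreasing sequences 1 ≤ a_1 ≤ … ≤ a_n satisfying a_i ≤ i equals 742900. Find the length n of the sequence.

Such sub-staircase sequences of length n are counted by C_n; 742900 = C_13.

13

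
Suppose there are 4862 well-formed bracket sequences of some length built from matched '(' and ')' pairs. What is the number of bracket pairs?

9

Balanced strings of n bracket-pairs are counted by C_n. Since C_9 = 4862, the index is 9.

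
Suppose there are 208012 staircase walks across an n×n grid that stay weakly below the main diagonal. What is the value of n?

12

Such diagonal-avoiding paths in an n×n grid are counted by C_n. Since C_12 = 208012, the index is 12.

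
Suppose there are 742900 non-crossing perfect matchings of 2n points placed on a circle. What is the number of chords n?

13

Non-crossing pairings of 2n points on a circle are counted by C_n; 742900 = C_13.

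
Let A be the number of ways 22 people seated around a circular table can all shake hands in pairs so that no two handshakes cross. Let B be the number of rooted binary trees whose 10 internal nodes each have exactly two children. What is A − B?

41990

Non-crossing handshake pairings of 2n people are counted by C_n; 22 people gives n = 11. So A = C_11 = 58786.
The number of full binary trees on 10 internal nodes is the Catalan number C_10. So B = C_10 = 16796.
A − B = 58786 − 16796 = 41990.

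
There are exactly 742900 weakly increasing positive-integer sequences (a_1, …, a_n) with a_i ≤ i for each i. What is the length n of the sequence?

13

Such sub-staircase sequences of length n are counted by C_n, and C_13 = 742900.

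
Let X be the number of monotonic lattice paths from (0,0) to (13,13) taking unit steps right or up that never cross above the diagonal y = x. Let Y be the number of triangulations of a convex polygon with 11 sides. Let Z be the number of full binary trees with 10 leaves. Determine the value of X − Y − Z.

733176

Sub-diagonal monotone paths from (0,0) to (13,13) biject with Dyck paths of semilength 13, giving C_13. So X = C_13 = 742900.
A convex 11-gon is triangulated into 9 triangles, and the number of such triangulations is the Catalan number C_{11−2} = C_9. So Y = C_9 = 4862.
A full binary tree with L leaves has L−1 internal nodes and is counted by C_{L−1}; L = 10 gives C_9. So Z = C_9 = 4862.
X − Y − Z = 742900 − 4862 − 4862 = 733176.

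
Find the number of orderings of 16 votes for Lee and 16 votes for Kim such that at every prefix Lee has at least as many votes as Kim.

Ballot sequences with n votes each where one side never trails are Dyck words, counted by C_n; here n = 16.
C_16 = C_15 · 2(2·15+1)/(15+2) = 9694845 · 62/17 = 35357670.

35357670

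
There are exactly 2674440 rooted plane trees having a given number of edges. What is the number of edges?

Rooted ordered trees with n edges are counted by C_n. The Catalan number equal to 2674440 is C_14.

14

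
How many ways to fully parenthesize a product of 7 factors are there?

132

Bracketing 7 factors into binary products is counted by C_{7−1} = C_6.
C_6 = C(12,6)/7 = 924/7 = 132.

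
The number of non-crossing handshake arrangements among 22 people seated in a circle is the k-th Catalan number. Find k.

11

With 22 = 2·11 people, non-crossing handshake pairings are non-crossing perfect matchings on a circle, counted by C_11.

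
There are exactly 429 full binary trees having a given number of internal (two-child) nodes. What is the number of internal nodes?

Full binary trees with n internal nodes are counted by C_n. The Catalan number equal to 429 is C_7.

7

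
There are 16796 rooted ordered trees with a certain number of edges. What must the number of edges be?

Rooted ordered trees with n edges are counted by C_n, and C_10 = 16796.

10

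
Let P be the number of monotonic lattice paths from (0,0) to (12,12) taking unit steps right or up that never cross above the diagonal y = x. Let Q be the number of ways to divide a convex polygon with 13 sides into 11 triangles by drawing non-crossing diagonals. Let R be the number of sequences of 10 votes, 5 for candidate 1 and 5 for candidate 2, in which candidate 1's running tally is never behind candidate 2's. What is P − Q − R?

Monotone paths in an n×n grid that stay weakly below the diagonal are counted by C_n; here n = 12. So P = C_12 = 208012.
The number of triangulations of a 13-gon is the Catalan number C_11 (index = sides − 2). So Q = C_11 = 58786.
Reading a vote for the leader as '(' and for the other as ')' turns such a sequence into a balanced string of 5 pairs, so the count is C_5. So R = C_5 = 42.
P − Q − R = 208012 − 58786 − 42 = 149184.

149184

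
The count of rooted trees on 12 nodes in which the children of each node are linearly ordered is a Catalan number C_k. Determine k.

11

Rooted ordered (plane) trees on m nodes have m−1 edges and are counted by C_{m−1}; m = 12 gives C_11.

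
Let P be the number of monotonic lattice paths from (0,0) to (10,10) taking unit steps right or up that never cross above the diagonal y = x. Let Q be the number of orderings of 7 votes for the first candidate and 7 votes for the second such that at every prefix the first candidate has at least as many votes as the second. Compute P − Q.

Sub-diagonal monotone paths from (0,0) to (10,10) biject with Dyck paths of semilength 10, giving C_10. So P = C_10 = 16796.
Ballot sequences with n votes each where one side never trails are Dyck words, counted by C_n; here n = 7. So Q = C_7 = 429.
P − Q = 16796 − 429 = 16367.

16367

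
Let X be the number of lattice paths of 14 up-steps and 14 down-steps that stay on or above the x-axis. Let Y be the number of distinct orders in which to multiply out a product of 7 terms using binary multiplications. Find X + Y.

Dyck paths of semilength n (length 2n) are counted by C_n; here n = 14. So X = C_14 = 2674440.
Parenthesizations of m factors correspond to full binary trees with m leaves, counted by C_{m−1}; m = 7 gives C_6. So Y = C_6 = 132.
X + Y = 2674440 + 132 = 2674572.

2674572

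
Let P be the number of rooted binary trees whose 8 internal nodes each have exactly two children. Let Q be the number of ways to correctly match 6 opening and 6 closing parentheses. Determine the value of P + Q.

1562

The number of full binary trees on 8 internal nodes is the Catalan number C_8. So P = C_8 = 1430.
A balanced arrangement of 6 bracket pairs is a Dyck word of semilength 6, so the count is C_6. So Q = C_6 = 132.
P + Q = 1430 + 132 = 1562.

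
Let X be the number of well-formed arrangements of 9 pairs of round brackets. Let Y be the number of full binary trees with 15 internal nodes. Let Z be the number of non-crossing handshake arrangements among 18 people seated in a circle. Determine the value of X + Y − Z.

With 9 pairs the number of balanced bracket strings is the Catalan number C_9. So X = C_9 = 4862.
The number of full binary trees on 15 internal nodes is the Catalan number C_15. So Y = C_15 = 9694845.
With 18 = 2·9 people, non-crossing handshake pairings are non-crossing perfect matchings on a circle, counted by C_9. So Z = C_9 = 4862.
X + Y − Z = 4862 + 9694845 − 4862 = 9694845.

9694845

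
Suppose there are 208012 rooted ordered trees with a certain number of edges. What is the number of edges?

Rooted ordered trees with n edges are counted by C_n; 208012 = C_12.

12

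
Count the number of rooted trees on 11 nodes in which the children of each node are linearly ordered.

16796

A rooted plane tree on 11 nodes has 10 edges, and such trees are counted by C_10.
C_10 = 16796.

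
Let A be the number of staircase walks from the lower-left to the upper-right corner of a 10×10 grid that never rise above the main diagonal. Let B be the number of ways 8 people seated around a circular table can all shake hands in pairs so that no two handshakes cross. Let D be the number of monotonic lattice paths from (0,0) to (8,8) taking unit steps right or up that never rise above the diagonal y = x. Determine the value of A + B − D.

Monotone paths in an n×n grid that stay weakly below the diagonal are counted by C_n; here n = 10. So A = C_10 = 16796.
With 8 = 2·4 people, non-crossing handshake pairings are non-crossing perfect matchings on a circle, counted by C_4. So B = C_4 = 14.
Monotone paths in an n×n grid that stay weakly below the diagonal are counted by C_n; here n = 8. So D = C_8 = 1430.
A + B − D = 16796 + 14 − 1430 = 15380.

15380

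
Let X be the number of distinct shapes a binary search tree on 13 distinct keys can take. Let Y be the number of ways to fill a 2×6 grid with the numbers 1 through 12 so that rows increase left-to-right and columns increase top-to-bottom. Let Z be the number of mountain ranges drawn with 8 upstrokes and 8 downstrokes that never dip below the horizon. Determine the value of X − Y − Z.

741338

There are C_n binary search tree shapes on n keys; with n = 13 that is C_13. So X = C_13 = 742900.
Standard Young tableaux of shape 2×n are counted by C_n; here n = 6. So Y = C_6 = 132.
Paths of 8 up- and 8 down-steps that never dip below the axis are Dyck paths; their count is C_8. So Z = C_8 = 1430.
X − Y − Z = 742900 − 132 − 1430 = 741338.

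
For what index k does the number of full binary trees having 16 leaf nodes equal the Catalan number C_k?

A full binary tree with L leaves has L−1 internal nodes and is counted by C_{L−1}; L = 16 gives C_15.

15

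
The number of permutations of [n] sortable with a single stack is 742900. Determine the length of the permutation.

13

Stack-sortable permutations of [n] are counted by C_n. Since C_13 = 742900, the index is 13.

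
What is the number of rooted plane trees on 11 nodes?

16796

A rooted plane tree on 11 nodes has 10 edges, and such trees are counted by C_10.
C_10 = C(20,10)/11 = 184756/11 = 16796.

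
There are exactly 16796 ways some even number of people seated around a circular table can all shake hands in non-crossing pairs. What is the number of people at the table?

20

Non-crossing handshake pairings of 2n people are counted by C_n; 16796 = C_10.
So n = 10, and there are 2n = 20 people.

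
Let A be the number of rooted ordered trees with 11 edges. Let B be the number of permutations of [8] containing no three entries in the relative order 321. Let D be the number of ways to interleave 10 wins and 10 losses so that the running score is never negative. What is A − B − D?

Rooted ordered trees with n edges are counted by C_n; here n = 11. So A = C_11 = 58786.
For any fixed pattern of length 3, the pattern-avoiding permutations of [8] number C_8. So B = C_8 = 1430.
Ballot sequences with n votes each where one side never trails are Dyck words, counted by C_n; here n = 10. So D = C_10 = 16796.
A − B − D = 58786 − 1430 − 16796 = 40560.

40560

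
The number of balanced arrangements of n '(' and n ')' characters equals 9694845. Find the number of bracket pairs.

Balanced strings of n bracket-pairs are counted by C_n. Since C_15 = 9694845, the index is 15.

15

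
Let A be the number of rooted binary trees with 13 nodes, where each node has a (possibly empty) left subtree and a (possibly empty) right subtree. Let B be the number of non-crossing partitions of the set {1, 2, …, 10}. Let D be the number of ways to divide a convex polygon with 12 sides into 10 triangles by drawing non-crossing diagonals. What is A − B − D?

Rooted binary trees with 13 nodes (each child slot possibly empty) number C_13. So A = C_13 = 742900.
Non-crossing partitions of an n-element set are counted by C_n; here n = 10. So B = C_10 = 16796.
A convex 12-gon is triangulated into 10 triangles, and the number of such triangulations is the Catalan number C_{12−2} = C_10. So D = C_10 = 16796.
A − B − D = 742900 − 16796 − 16796 = 709308.

709308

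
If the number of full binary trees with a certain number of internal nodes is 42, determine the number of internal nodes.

5

Full binary trees with n internal nodes are counted by C_n. The Catalan number equal to 42 is C_5.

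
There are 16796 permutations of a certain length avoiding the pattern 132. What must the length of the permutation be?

10

Permutations of [n] avoiding a fixed length-3 pattern are counted by C_n. The Catalan number equal to 16796 is C_10.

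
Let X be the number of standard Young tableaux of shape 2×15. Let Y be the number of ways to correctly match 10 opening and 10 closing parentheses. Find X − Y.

9678049

By the hook-length formula (or a Dyck-path bijection), SYT of shape 2×15 number C_15. So X = C_15 = 9694845.
With 10 pairs the number of balanced bracket strings is the Catalan number C_10. So Y = C_10 = 16796.
X − Y = 9694845 − 16796 = 9678049.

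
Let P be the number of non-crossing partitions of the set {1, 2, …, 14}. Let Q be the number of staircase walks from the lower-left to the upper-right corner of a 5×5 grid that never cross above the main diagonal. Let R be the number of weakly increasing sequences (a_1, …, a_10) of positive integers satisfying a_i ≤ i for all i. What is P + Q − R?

2657686

The non-crossing partitions of [14] form a lattice of size C_14. So P = C_14 = 2674440.
Sub-diagonal monotone paths from (0,0) to (5,5) biject with Dyck paths of semilength 5, giving C_5. So Q = C_5 = 42.
Weakly increasing sequences with a_i ≤ i biject with Dyck paths of semilength 10, so there are C_10. So R = C_10 = 16796.
P + Q − R = 2674440 + 42 − 16796 = 2657686.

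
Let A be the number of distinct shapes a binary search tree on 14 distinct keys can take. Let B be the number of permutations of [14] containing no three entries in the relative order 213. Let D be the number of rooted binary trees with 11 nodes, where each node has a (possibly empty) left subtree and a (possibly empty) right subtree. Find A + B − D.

5290094

There are C_n binary search tree shapes on n keys; with n = 14 that is C_14. So A = C_14 = 2674440.
Permutations of [n] avoiding any single length-3 pattern are counted by C_n; here n = 14. So B = C_14 = 2674440.
There are C_n binary search tree shapes on n keys; with n = 11 that is C_11. So D = C_11 = 58786.
A + B − D = 2674440 + 2674440 − 58786 = 5290094.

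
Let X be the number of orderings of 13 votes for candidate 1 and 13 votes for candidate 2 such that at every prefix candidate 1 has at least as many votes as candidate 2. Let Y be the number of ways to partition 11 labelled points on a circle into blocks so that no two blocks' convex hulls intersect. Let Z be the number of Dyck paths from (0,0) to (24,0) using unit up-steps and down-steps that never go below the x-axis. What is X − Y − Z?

476102

Reading a vote for the leader as '(' and for the other as ')' turns such a sequence into a balanced string of 13 pairs, so the count is C_13. So X = C_13 = 742900.
Non-crossing partitions of an n-element set are counted by C_n; here n = 11. So Y = C_11 = 58786.
Dyck paths of semilength n (length 2n) are counted by C_n; here n = 12. So Z = C_12 = 208012.
X − Y − Z = 742900 − 58786 − 208012 = 476102.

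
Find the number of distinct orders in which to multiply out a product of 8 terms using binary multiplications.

Bracketing 8 factors into binary products is counted by C_{8−1} = C_7.
C_7 = 429.

429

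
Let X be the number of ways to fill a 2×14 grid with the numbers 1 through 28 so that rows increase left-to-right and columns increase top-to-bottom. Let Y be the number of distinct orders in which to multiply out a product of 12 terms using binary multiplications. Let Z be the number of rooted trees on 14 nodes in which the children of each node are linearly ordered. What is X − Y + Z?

3358554

By the hook-length formula (or a Dyck-path bijection), SYT of shape 2×14 number C_14. So X = C_14 = 2674440.
Parenthesizations of m factors correspond to full binary trees with m leaves, counted by C_{m−1}; m = 12 gives C_11. So Y = C_11 = 58786.
Rooted ordered (plane) trees on m nodes have m−1 edges and are counted by C_{m−1}; m = 14 gives C_13. So Z = C_13 = 742900.
X − Y + Z = 2674440 − 58786 + 742900 = 3358554.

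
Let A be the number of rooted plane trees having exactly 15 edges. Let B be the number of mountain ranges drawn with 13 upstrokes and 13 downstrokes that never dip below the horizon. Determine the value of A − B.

A rooted plane tree with 15 edges has 16 nodes, and the count is C_15. So A = C_15 = 9694845.
Dyck paths of semilength n (length 2n) are counted by C_n; here n = 13. So B = C_13 = 742900.
A − B = 9694845 − 742900 = 8951945.

8951945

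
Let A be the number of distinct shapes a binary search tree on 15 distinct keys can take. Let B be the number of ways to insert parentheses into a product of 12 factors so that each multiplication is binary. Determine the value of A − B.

There are C_n binary search tree shapes on n keys; with n = 15 that is C_15. So A = C_15 = 9694845.
Bracketing 12 factors into binary products is counted by C_{12−1} = C_11. So B = C_11 = 58786.
A − B = 9694845 − 58786 = 9636059.

9636059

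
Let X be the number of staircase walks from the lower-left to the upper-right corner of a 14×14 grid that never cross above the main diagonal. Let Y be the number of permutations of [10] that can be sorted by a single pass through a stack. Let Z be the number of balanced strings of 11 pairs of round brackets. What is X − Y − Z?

2598858

Monotone paths in an n×n grid that stay weakly below the diagonal are counted by C_n; here n = 14. So X = C_14 = 2674440.
By Knuth's characterisation, the stack-sortable permutations of length 10 are the 231-avoiders, numbering C_10. So Y = C_10 = 16796.
Balanced strings of n pairs of brackets are counted by C_n; here n = 11. So Z = C_11 = 58786.
X − Y − Z = 2674440 − 16796 − 58786 = 2598858.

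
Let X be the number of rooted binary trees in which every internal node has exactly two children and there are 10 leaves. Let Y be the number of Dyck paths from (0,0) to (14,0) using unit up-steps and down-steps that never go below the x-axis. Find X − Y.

4433

Full binary trees with 10 leaves have 10−1 = 9 internal nodes, so there are C_9 of them. So X = C_9 = 4862.
Dyck paths of semilength n (length 2n) are counted by C_n; here n = 7. So Y = C_7 = 429.
X − Y = 4862 − 429 = 4433.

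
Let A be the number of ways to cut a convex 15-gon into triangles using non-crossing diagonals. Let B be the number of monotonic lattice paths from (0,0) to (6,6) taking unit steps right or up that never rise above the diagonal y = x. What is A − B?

A convex 15-gon is triangulated into 13 triangles, and the number of such triangulations is the Catalan number C_{15−2} = C_13. So A = C_13 = 742900.
Monotone paths in an n×n grid that stay weakly below the diagonal are counted by C_n; here n = 6. So B = C_6 = 132.
A − B = 742900 − 132 = 742768.

742768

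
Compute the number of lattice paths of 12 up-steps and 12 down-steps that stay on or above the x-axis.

208012

Dyck paths of semilength n (length 2n) are counted by C_n; here n = 12.
C_12 = C_11 · 2(2·11+1)/(11+2) = 58786 · 46/13 = 208012.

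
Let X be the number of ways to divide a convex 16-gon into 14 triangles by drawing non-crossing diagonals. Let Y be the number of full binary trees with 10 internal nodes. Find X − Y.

The number of triangulations of a 16-gon is the Catalan number C_14 (index = sides − 2). So X = C_14 = 2674440.
Full binary trees with n internal nodes are counted by C_n; here n = 10. So Y = C_10 = 16796.
X − Y = 2674440 − 16796 = 2657644.

2657644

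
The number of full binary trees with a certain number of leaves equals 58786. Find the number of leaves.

Full binary trees with L leaves are counted by C_{L−1}, and C_11 = 58786.
So the index is 11, and the number of leaves is 11 + 1 = 12.

12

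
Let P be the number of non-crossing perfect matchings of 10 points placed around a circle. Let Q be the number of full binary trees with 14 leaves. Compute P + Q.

742942

Pairing 10 circle points by 5 non-crossing chords gives C_5 matchings. So P = C_5 = 42.
Full binary trees with 14 leaves have 14−1 = 13 internal nodes, so there are C_13 of them. So Q = C_13 = 742900.
P + Q = 42 + 742900 = 742942.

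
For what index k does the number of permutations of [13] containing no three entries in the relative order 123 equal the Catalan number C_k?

Permutations of [n] avoiding any single length-3 pattern are counted by C_n; here n = 13.

13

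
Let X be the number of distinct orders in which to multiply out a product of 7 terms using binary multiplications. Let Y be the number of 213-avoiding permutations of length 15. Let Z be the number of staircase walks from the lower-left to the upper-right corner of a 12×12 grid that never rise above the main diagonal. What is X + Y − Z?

Bracketing 7 factors into binary products is counted by C_{7−1} = C_6. So X = C_6 = 132.
Permutations of [n] avoiding any single length-3 pattern are counted by C_n; here n = 15. So Y = C_15 = 9694845.
Monotone paths in an n×n grid that stay weakly below the diagonal are counted by C_n; here n = 12. So Z = C_12 = 208012.
X + Y − Z = 132 + 9694845 − 208012 = 9486965.

9486965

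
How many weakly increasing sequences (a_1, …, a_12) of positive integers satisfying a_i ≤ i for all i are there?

208012

Such sub-staircase sequences of length n are counted by C_n; here n = 12.
C_12 = 208012.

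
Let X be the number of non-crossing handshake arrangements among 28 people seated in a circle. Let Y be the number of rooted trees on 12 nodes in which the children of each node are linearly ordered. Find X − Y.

2615654

Non-crossing handshake pairings of 2n people are counted by C_n; 28 people gives n = 14. So X = C_14 = 2674440.
Rooted ordered (plane) trees on m nodes have m−1 edges and are counted by C_{m−1}; m = 12 gives C_11. So Y = C_11 = 58786.
X − Y = 2674440 − 58786 = 2615654.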